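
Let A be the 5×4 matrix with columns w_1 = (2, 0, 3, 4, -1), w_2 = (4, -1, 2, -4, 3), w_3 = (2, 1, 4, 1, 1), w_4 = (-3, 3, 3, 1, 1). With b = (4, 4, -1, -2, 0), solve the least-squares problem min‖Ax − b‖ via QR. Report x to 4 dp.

e_1 = w_1/‖w_1‖ = (2, 0, 3, 4, -1)/5.4772 = (0.3651, 0.0000, 0.5477, 0.7303, -0.1826).
r_{12} = e_1·w_2 = -0.9129.
u_2 = w_2 + 0.9129·e_1 = (4.3333, -1.0000, 2.5000, -3.3333, 2.8333).
‖u_2‖ = 6.7206, so e_2 = (0.6448, -0.1488, 0.3720, -0.4960, 0.4216).
r_{13} = e_1·w_3 = 3.4689; r_{23} = e_2·w_3 = 2.5543.
u_3 = w_3 − 3.4689·e_1 − 2.5543·e_2 = (-0.9137, 1.3801, 1.1498, -0.2664, 0.5565).
‖u_3‖ = 2.1076, so e_3 = (-0.4335, 0.6548, 0.5456, -0.1264, 0.2640).
r_{14} = e_1·w_4 = 1.0954; r_{24} = e_2·w_4 = -1.3392; r_{34} = e_3·w_4 = 5.0392.
u_4 = w_4 − 1.0954·e_1 + 1.3392·e_2 − 5.0392·e_3 = (-0.3521, -0.4989, 0.1490, 0.1728, 0.4341).
‖u_4‖ = 0.7832, so e_4 = (-0.4495, -0.6370, 0.1903, 0.2206, 0.5543).
Qᵀb = (-0.5477, 2.6039, 0.5925, -4.9777).
Back-substitute: x_4 = -4.9777/0.7832 = -6.3556.
x_3 = (0.5925 − 5.0392·(-6.3556))/2.1076 = 15.4770.
x_2 = (2.6039 − 2.5543·15.4770 + 1.3392·(-6.3556))/6.7206 = -6.7614.
x_1 = (-0.5477 + 0.9129·(-6.7614) − 3.4689·15.4770 − 1.0954·(-6.3556))/5.4772 = -9.7579.

x = (-9.7579, -6.7614, 15.4770, -6.3556)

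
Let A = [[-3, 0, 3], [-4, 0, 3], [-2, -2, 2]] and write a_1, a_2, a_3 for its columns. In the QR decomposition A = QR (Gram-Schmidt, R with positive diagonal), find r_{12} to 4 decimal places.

r_{12} = 0.7428

a_1 = (-3, -4, -2); ‖a_1‖ = 5.3852, so q_1 = (-0.5571, -0.7428, -0.3714).
r_{12} = q_1·a_2 = 0.7428.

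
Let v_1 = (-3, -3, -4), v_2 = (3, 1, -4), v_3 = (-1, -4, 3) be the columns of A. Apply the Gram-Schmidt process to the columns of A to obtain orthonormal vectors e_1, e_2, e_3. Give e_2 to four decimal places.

v_1 = (-3, -3, -4); ‖v_1‖ = 5.8310, so e_1 = (-0.5145, -0.5145, -0.6860).
e_1·v_2 = (-0.5145)·3 + (-0.5145)·1 + (-0.6860)·(-4) = 0.6860.
u_2 = v_2 − 0.6860·e_1 = (3.3529, 1.3529, -3.5294).
‖u_2‖ = 5.0527, so e_2 = (0.6636, 0.2678, -0.6985).

e_2 = (0.6636, 0.2678, -0.6985)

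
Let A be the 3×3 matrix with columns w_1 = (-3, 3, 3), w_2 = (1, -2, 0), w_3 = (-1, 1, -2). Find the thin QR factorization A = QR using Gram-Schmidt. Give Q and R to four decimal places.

w_1 = (-3, 3, 3); ‖w_1‖ = 5.1962, so e_1 = (-0.5774, 0.5774, 0.5774).
e_1·w_2 = (-0.5774)·1 + 0.5774·(-2) + 0.5774·0 = -1.7321.
u_2 = w_2 + 1.7321·e_1 = (0.0000, -1.0000, 1.0000).
‖u_2‖ = 1.4142, so e_2 = (0.0000, -0.7071, 0.7071).
e_1·w_3 = (-0.5774)·(-1) + 0.5774·1 + 0.5774·(-2) = 0.0000; e_2·w_3 = 0.0000·(-1) + (-0.7071)·1 + 0.7071·(-2) = -2.1213.
u_3 = w_3 + 0.0000·e_1 + 2.1213·e_2 = (-1.0000, -0.5000, -0.5000).
‖u_3‖ = 1.2247, so e_3 = (-0.8165, -0.4082, -0.4082).

Q = [[-0.5774, 0.0000, -0.8165], [0.5774, -0.7071, -0.4082], [0.5774, 0.7071, -0.4082]], R = [[5.1962, -1.7321, 0.0000], [0.0000, 1.4142, -2.1213], [0.0000, 0.0000, 1.2247]]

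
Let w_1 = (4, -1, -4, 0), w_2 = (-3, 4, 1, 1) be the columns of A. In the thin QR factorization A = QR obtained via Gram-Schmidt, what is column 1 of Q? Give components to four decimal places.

q_1 = (0.6963, -0.1741, -0.6963, 0.0000)

w_1 = (4, -1, -4, 0); ‖w_1‖ = 5.7446, so q_1 = (0.6963, -0.1741, -0.6963, 0.0000).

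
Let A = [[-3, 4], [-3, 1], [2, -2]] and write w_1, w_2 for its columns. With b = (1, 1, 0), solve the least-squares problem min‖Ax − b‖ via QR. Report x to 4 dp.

x = (-0.3069, -0.0396)

q_1 = w_1/‖w_1‖ = (-3, -3, 2)/4.6904 = (-0.6396, -0.6396, 0.4264).
r_{12} = q_1·w_2 = -4.0508.
u_2 = w_2 + 4.0508·q_1 = (1.4091, -1.5909, -0.2727).
‖u_2‖ = 2.1426, so q_2 = (0.6576, -0.7425, -0.1273).
Qᵀb = (-1.2792, -0.0849).
Back-substitute: x_2 = -0.0849/2.1426 = -0.0396.
x_1 = (-1.2792 + 4.0508·(-0.0396))/4.6904 = -0.3069.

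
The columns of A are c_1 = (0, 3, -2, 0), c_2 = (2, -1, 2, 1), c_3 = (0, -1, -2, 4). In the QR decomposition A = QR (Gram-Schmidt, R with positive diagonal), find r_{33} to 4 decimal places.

r_{33} = 4.5325

c_1 = (0, 3, -2, 0); ‖c_1‖ = 3.6056, so e_1 = (0.0000, 0.8321, -0.5547, 0.0000).
e_1·c_2 = 0.0000·2 + 0.8321·(-1) + (-0.5547)·2 + 0.0000·1 = -1.9415.
u_2 = c_2 + 1.9415·e_1 = (2.0000, 0.6154, 0.9231, 1.0000).
‖u_2‖ = 2.4962, so e_2 = (0.8012, 0.2465, 0.3698, 0.4006).
e_1·c_3 = 0.0000·0 + 0.8321·(-1) + (-0.5547)·(-2) + 0.0000·4 = 0.2774; e_2·c_3 = 0.8012·0 + 0.2465·(-1) + 0.3698·(-2) + 0.4006·4 = 0.6163.
u_3 = c_3 − 0.2774·e_1 − 0.6163·e_2 = (-0.4938, -1.3827, -2.0741, 3.7531).
r_{33} = ‖u_3‖ = 4.5325.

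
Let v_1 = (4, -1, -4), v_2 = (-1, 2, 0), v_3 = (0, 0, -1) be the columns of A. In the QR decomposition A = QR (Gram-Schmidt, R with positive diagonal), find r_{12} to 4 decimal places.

v_1 = (4, -1, -4); ‖v_1‖ = 5.7446, so e_1 = (0.6963, -0.1741, -0.6963).
r_{12} = e_1·v_2 = -1.0445.

r_{12} = -1.0445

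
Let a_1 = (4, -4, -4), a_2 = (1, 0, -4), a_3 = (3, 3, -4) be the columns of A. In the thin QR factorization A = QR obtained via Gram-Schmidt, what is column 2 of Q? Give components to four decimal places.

q_1 = a_1/‖a_1‖ = (4, -4, -4)/6.9282 = (0.5774, -0.5774, -0.5774).
r_{12} = q_1·a_2 = 2.8868.
u_2 = a_2 − 2.8868·q_1 = (-0.6667, 1.6667, -2.3333).
‖u_2‖ = 2.9439, so q_2 = (-0.2265, 0.5661, -0.7926).

q_2 = (-0.2265, 0.5661, -0.7926)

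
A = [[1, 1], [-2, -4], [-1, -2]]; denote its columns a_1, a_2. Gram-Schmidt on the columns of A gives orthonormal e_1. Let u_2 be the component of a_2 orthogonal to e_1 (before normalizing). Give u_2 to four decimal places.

a_1 = (1, -2, -1); ‖a_1‖ = 2.4495, so e_1 = (0.4082, -0.8165, -0.4082).
e_1·a_2 = 0.4082·1 + (-0.8165)·(-4) + (-0.4082)·(-2) = 4.4907.
u_2 = a_2 − 4.4907·e_1 = (-0.8333, -0.3333, -0.1667).

u_2 = (-0.8333, -0.3333, -0.1667)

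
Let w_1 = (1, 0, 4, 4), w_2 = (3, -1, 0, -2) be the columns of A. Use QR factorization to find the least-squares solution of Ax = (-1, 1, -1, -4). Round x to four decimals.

x = (-0.6270, 0.0618)

q_1 = w_1/‖w_1‖ = (1, 0, 4, 4)/5.7446 = (0.1741, 0.0000, 0.6963, 0.6963).
r_{12} = q_1·w_2 = -0.8704.
u_2 = w_2 + 0.8704·q_1 = (3.1515, -1.0000, 0.6061, -1.3939).
‖u_2‖ = 3.6390, so q_2 = (0.8660, -0.2748, 0.1665, -0.3831).
Qᵀb = (-3.6556, 0.2248).
Back-substitute: x_2 = 0.2248/3.6390 = 0.0618.
x_1 = (-3.6556 + 0.8704·0.0618)/5.7446 = -0.6270.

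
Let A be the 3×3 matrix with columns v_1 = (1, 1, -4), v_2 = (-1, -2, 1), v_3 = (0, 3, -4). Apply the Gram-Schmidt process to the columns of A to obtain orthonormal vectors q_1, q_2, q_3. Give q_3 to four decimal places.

v_1 = (1, 1, -4); ‖v_1‖ = 4.2426, so q_1 = (0.2357, 0.2357, -0.9428).
q_1·v_2 = 0.2357·(-1) + 0.2357·(-2) + (-0.9428)·1 = -1.6499.
u_2 = v_2 + 1.6499·q_1 = (-0.6111, -1.6111, -0.5556).
‖u_2‖ = 1.8105, so q_2 = (-0.3375, -0.8899, -0.3069).
q_1·v_3 = 0.2357·0 + 0.2357·3 + (-0.9428)·(-4) = 4.4783; q_2·v_3 = (-0.3375)·0 + (-0.8899)·3 + (-0.3069)·(-4) = -1.4422.
u_3 = v_3 − 4.4783·q_1 + 1.4422·q_2 = (-1.5424, 0.6610, -0.2203).
‖u_3‖ = 1.6925, so q_3 = (-0.9113, 0.3906, -0.1302).

q_3 = (-0.9113, 0.3906, -0.1302)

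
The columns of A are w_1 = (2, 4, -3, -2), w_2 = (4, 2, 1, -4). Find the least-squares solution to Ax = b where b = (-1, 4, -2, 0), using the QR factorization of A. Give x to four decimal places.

w_1 = (2, 4, -3, -2); ‖w_1‖ = 5.7446, so e_1 = (0.3482, 0.6963, -0.5222, -0.3482).
e_1·w_2 = 0.3482·4 + 0.6963·2 + (-0.5222)·1 + (-0.3482)·(-4) = 3.6556.
u_2 = w_2 − 3.6556·e_1 = (2.7273, -0.5455, 2.9091, -2.7273).
‖u_2‖ = 4.8617, so e_2 = (0.5610, -0.1122, 0.5984, -0.5610).
Qᵀb = (3.4816, -2.2065).
Back-substitute: x_2 = -2.2065/4.8617 = -0.4538.
x_1 = (3.4816 − 3.6556·(-0.4538))/5.7446 = 0.8949.

x = (0.8949, -0.4538)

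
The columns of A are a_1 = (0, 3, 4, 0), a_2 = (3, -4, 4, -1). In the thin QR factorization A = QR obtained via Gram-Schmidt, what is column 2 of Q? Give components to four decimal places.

a_1 = (0, 3, 4, 0); ‖a_1‖ = 5.0000, so q_1 = (0.0000, 0.6000, 0.8000, 0.0000).
q_1·a_2 = 0.0000·3 + 0.6000·(-4) + 0.8000·4 + 0.0000·(-1) = 0.8000.
u_2 = a_2 − 0.8000·q_1 = (3.0000, -4.4800, 3.3600, -1.0000).
‖u_2‖ = 6.4312, so q_2 = (0.4665, -0.6966, 0.5225, -0.1555).

q_2 = (0.4665, -0.6966, 0.5225, -0.1555)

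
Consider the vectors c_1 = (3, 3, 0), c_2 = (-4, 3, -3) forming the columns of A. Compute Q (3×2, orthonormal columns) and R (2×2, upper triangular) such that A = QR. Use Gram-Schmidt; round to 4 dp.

e_1 = c_1/‖c_1‖ = (3, 3, 0)/4.2426 = (0.7071, 0.7071, 0.0000).
r_{12} = e_1·c_2 = -0.7071.
u_2 = c_2 + 0.7071·e_1 = (-3.5000, 3.5000, -3.0000).
‖u_2‖ = 5.7879, so e_2 = (-0.6047, 0.6047, -0.5183).

Q = [[0.7071, -0.6047], [0.7071, 0.6047], [0.0000, -0.5183]], R = [[4.2426, -0.7071], [0.0000, 5.7879]]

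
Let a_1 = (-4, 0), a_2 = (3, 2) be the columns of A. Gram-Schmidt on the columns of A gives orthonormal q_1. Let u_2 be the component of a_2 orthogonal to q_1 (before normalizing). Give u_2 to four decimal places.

u_2 = (0.0000, 2.0000)

a_1 = (-4, 0); ‖a_1‖ = 4.0000, so q_1 = (-1.0000, 0.0000).
q_1·a_2 = (-1.0000)·3 + 0.0000·2 = -3.0000.
u_2 = a_2 + 3.0000·q_1 = (0.0000, 2.0000).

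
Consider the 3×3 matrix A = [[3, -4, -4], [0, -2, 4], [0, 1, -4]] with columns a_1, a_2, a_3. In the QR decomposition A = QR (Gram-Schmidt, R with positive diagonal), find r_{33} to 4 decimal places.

a_1 = (3, 0, 0); ‖a_1‖ = 3.0000, so q_1 = (1.0000, 0.0000, 0.0000).
q_1·a_2 = 1.0000·(-4) + 0.0000·(-2) + 0.0000·1 = -4.0000.
u_2 = a_2 + 4.0000·q_1 = (0.0000, -2.0000, 1.0000).
‖u_2‖ = 2.2361, so q_2 = (0.0000, -0.8944, 0.4472).
q_1·a_3 = 1.0000·(-4) + 0.0000·4 + 0.0000·(-4) = -4.0000; q_2·a_3 = 0.0000·(-4) + (-0.8944)·4 + 0.4472·(-4) = -5.3666.
u_3 = a_3 + 4.0000·q_1 + 5.3666·q_2 = (0.0000, -0.8000, -1.6000).
r_{33} = ‖u_3‖ = 1.7889.

r_{33} = 1.7889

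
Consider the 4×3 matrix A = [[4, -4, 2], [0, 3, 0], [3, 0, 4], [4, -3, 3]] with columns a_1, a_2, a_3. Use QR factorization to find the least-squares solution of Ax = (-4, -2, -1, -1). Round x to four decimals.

x = (-2.2612, -0.6944, 1.5709)

a_1 = (4, 0, 3, 4); ‖a_1‖ = 6.4031, so e_1 = (0.6247, 0.0000, 0.4685, 0.6247).
e_1·a_2 = 0.6247·(-4) + 0.0000·3 + 0.4685·0 + 0.6247·(-3) = -4.3729.
u_2 = a_2 + 4.3729·e_1 = (-1.2683, 3.0000, 2.0488, -0.2683).
‖u_2‖ = 3.8572, so e_2 = (-0.3288, 0.7778, 0.5312, -0.0696).
e_1·a_3 = 0.6247·2 + 0.0000·0 + 0.4685·4 + 0.6247·3 = 4.9976; e_2·a_3 = (-0.3288)·2 + 0.7778·0 + 0.5312·4 + (-0.0696)·3 = 1.2583.
u_3 = a_3 − 4.9976·e_1 − 1.2583·e_2 = (-0.7082, -0.9787, 0.9902, -0.0344).
‖u_3‖ = 1.5624, so e_3 = (-0.4533, -0.6264, 0.6338, -0.0220).
Qᵀb = (-3.5920, -0.7019, 2.4542).
Back-substitute: x_3 = 2.4542/1.5624 = 1.5709.
x_2 = (-0.7019 − 1.2583·1.5709)/3.8572 = -0.6944.
x_1 = (-3.5920 + 4.3729·(-0.6944) − 4.9976·1.5709)/6.4031 = -2.2612.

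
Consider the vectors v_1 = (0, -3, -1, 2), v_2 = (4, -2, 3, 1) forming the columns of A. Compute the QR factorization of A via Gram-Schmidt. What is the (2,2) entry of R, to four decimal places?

r_{22} = 5.3117

v_1 = (0, -3, -1, 2); ‖v_1‖ = 3.7417, so e_1 = (0.0000, -0.8018, -0.2673, 0.5345).
e_1·v_2 = 0.0000·4 + (-0.8018)·(-2) + (-0.2673)·3 + 0.5345·1 = 1.3363.
u_2 = v_2 − 1.3363·e_1 = (4.0000, -0.9286, 3.3571, 0.2857).
r_{22} = ‖u_2‖ = 5.3117.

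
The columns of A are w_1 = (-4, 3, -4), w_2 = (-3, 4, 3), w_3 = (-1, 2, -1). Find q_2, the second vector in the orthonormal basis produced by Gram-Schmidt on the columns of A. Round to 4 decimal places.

w_1 = (-4, 3, -4); ‖w_1‖ = 6.4031, so q_1 = (-0.6247, 0.4685, -0.6247).
q_1·w_2 = (-0.6247)·(-3) + 0.4685·4 + (-0.6247)·3 = 1.8741.
u_2 = w_2 − 1.8741·q_1 = (-1.8293, 3.1220, 4.1707).
‖u_2‖ = 5.5216, so q_2 = (-0.3313, 0.5654, 0.7554).

q_2 = (-0.3313, 0.5654, 0.7554)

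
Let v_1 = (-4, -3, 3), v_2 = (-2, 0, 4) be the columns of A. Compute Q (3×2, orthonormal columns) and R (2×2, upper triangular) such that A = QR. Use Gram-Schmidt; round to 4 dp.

Q = [[-0.6860, 0.1230], [-0.5145, 0.6149], [0.5145, 0.7789]], R = [[5.8310, 3.4300], [0.0000, 2.8697]]

v_1 = (-4, -3, 3); ‖v_1‖ = 5.8310, so q_1 = (-0.6860, -0.5145, 0.5145).
q_1·v_2 = (-0.6860)·(-2) + (-0.5145)·0 + 0.5145·4 = 3.4300.
u_2 = v_2 − 3.4300·q_1 = (0.3529, 1.7647, 2.2353).
‖u_2‖ = 2.8697, so q_2 = (0.1230, 0.6149, 0.7789).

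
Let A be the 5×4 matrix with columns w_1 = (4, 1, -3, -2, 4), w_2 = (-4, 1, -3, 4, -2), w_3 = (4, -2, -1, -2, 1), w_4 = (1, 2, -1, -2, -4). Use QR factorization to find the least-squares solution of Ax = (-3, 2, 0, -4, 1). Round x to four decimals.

e_1 = w_1/‖w_1‖ = (4, 1, -3, -2, 4)/6.7823 = (0.5898, 0.1474, -0.4423, -0.2949, 0.5898).
r_{12} = e_1·w_2 = -3.2437.
u_2 = w_2 + 3.2437·e_1 = (-2.0870, 1.4783, -4.4348, 3.0435, -0.0870).
‖u_2‖ = 5.9564, so e_2 = (-0.3504, 0.2482, -0.7445, 0.5110, -0.0146).
r_{13} = e_1·w_3 = 3.6860; r_{23} = e_2·w_3 = -2.1898.
u_3 = w_3 − 3.6860·e_1 + 2.1898·e_2 = (1.0588, -2.0000, -1.0000, 0.2059, -1.2059).
‖u_3‖ = 2.7600, so e_3 = (0.3836, -0.7246, -0.3623, 0.0746, -0.4369).
r_{14} = e_1·w_4 = -0.4423; r_{24} = e_2·w_4 = -0.0730; r_{34} = e_3·w_4 = 0.8951.
u_4 = w_4 + 0.4423·e_1 + 0.0730·e_2 − 0.8951·e_3 = (0.8919, 2.7320, -0.9257, -2.1599, -3.3491).
‖u_4‖ = 4.9998, so e_4 = (0.1784, 0.5464, -0.1851, -0.4320, -0.6698).
Qᵀb = (0.2949, -0.5110, -3.3355, 1.6158).
Back-substitute: x_4 = 1.6158/4.9998 = 0.3232.
x_3 = (-3.3355 − 0.8951·0.3232)/2.7600 = -1.3133.
x_2 = (-0.5110 + 2.1898·(-1.3133) + 0.0730·0.3232)/5.9564 = -0.5647.
x_1 = (0.2949 + 3.2437·(-0.5647) − 3.6860·(-1.3133) + 0.4423·0.3232)/6.7823 = 0.5083.

x = (0.5083, -0.5647, -1.3133, 0.3232)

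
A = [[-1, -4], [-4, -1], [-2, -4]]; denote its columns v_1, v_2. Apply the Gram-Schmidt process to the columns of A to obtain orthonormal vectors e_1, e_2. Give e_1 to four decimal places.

e_1 = (-0.2182, -0.8729, -0.4364)

v_1 = (-1, -4, -2); ‖v_1‖ = 4.5826, so e_1 = (-0.2182, -0.8729, -0.4364).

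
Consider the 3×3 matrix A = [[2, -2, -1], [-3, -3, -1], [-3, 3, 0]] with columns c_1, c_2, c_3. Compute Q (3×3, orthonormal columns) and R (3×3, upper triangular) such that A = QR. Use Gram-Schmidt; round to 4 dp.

Q = [[0.4264, -0.3548, -0.8321], [-0.6396, -0.7687, 0.0000], [-0.6396, 0.5322, -0.5547]], R = [[4.6904, -0.8528, 0.2132], [0.0000, 4.6122, 1.1235], [0.0000, 0.0000, 0.8321]]

q_1 = c_1/‖c_1‖ = (2, -3, -3)/4.6904 = (0.4264, -0.6396, -0.6396).
r_{12} = q_1·c_2 = -0.8528.
u_2 = c_2 + 0.8528·q_1 = (-1.6364, -3.5455, 2.4545).
‖u_2‖ = 4.6122, so q_2 = (-0.3548, -0.7687, 0.5322).
r_{13} = q_1·c_3 = 0.2132; r_{23} = q_2·c_3 = 1.1235.
u_3 = c_3 − 0.2132·q_1 − 1.1235·q_2 = (-0.6923, 0.0000, -0.4615).
‖u_3‖ = 0.8321, so q_3 = (-0.8321, 0.0000, -0.5547).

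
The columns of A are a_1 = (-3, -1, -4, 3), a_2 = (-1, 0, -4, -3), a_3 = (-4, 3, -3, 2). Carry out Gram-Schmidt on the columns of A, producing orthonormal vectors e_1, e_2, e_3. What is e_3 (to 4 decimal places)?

a_1 = (-3, -1, -4, 3); ‖a_1‖ = 5.9161, so e_1 = (-0.5071, -0.1690, -0.6761, 0.5071).
e_1·a_2 = (-0.5071)·(-1) + (-0.1690)·0 + (-0.6761)·(-4) + 0.5071·(-3) = 1.6903.
u_2 = a_2 − 1.6903·e_1 = (-0.1429, 0.2857, -2.8571, -3.8571).
‖u_2‖ = 4.8107, so e_2 = (-0.0297, 0.0594, -0.5939, -0.8018).
e_1·a_3 = (-0.5071)·(-4) + (-0.1690)·3 + (-0.6761)·(-3) + 0.5071·2 = 4.5638; e_2·a_3 = (-0.0297)·(-4) + 0.0594·3 + (-0.5939)·(-3) + (-0.8018)·2 = 0.4751.
u_3 = a_3 − 4.5638·e_1 − 0.4751·e_2 = (-1.6716, 3.7432, 0.3679, 0.0667).
‖u_3‖ = 4.1165, so e_3 = (-0.4061, 0.9093, 0.0894, 0.0162).

e_3 = (-0.4061, 0.9093, 0.0894, 0.0162)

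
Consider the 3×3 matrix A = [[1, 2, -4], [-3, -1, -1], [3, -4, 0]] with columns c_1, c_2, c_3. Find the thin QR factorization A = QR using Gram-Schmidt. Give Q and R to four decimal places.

Q = [[0.2294, 0.5518, -0.8018], [-0.6882, -0.4905, -0.5345], [0.6882, -0.6745, -0.2673]], R = [[4.3589, -1.6059, -0.2294], [0.0000, 4.2920, -1.7168], [0.0000, 0.0000, 3.7417]]

c_1 = (1, -3, 3); ‖c_1‖ = 4.3589, so e_1 = (0.2294, -0.6882, 0.6882).
e_1·c_2 = 0.2294·2 + (-0.6882)·(-1) + 0.6882·(-4) = -1.6059.
u_2 = c_2 + 1.6059·e_1 = (2.3684, -2.1053, -2.8947).
‖u_2‖ = 4.2920, so e_2 = (0.5518, -0.4905, -0.6745).
e_1·c_3 = 0.2294·(-4) + (-0.6882)·(-1) + 0.6882·0 = -0.2294; e_2·c_3 = 0.5518·(-4) + (-0.4905)·(-1) + (-0.6745)·0 = -1.7168.
u_3 = c_3 + 0.2294·e_1 + 1.7168·e_2 = (-3.0000, -2.0000, -1.0000).
‖u_3‖ = 3.7417, so e_3 = (-0.8018, -0.5345, -0.2673).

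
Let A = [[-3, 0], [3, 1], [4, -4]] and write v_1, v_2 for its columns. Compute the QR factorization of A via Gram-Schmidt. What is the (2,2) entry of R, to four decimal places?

v_1 = (-3, 3, 4); ‖v_1‖ = 5.8310, so e_1 = (-0.5145, 0.5145, 0.6860).
e_1·v_2 = (-0.5145)·0 + 0.5145·1 + 0.6860·(-4) = -2.2295.
u_2 = v_2 + 2.2295·e_1 = (-1.1471, 2.1471, -2.4706).
r_{22} = ‖u_2‖ = 3.4683.

r_{22} = 3.4683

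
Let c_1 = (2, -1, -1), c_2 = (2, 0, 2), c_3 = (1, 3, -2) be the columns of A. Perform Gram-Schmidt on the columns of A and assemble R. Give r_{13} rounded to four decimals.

r_{13} = 0.4082

c_1 = (2, -1, -1); ‖c_1‖ = 2.4495, so q_1 = (0.8165, -0.4082, -0.4082).
r_{13} = q_1·c_3 = 0.4082.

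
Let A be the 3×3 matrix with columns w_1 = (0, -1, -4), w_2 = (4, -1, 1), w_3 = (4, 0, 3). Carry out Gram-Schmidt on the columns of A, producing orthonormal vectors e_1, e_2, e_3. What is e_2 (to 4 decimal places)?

w_1 = (0, -1, -4); ‖w_1‖ = 4.1231, so e_1 = (0.0000, -0.2425, -0.9701).
e_1·w_2 = 0.0000·4 + (-0.2425)·(-1) + (-0.9701)·1 = -0.7276.
u_2 = w_2 + 0.7276·e_1 = (4.0000, -1.1765, 0.2941).
‖u_2‖ = 4.1798, so e_2 = (0.9570, -0.2815, 0.0704).

e_2 = (0.9570, -0.2815, 0.0704)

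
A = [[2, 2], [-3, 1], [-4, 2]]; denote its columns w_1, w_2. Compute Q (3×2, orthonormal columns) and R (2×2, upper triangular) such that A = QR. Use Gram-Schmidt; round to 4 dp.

Q = [[0.3714, 0.9183], [-0.5571, 0.1020], [-0.7428, 0.3826]], R = [[5.3852, -1.2999], [0.0000, 2.7038]]

q_1 = w_1/‖w_1‖ = (2, -3, -4)/5.3852 = (0.3714, -0.5571, -0.7428).
r_{12} = q_1·w_2 = -1.2999.
u_2 = w_2 + 1.2999·q_1 = (2.4828, 0.2759, 1.0345).
‖u_2‖ = 2.7038, so q_2 = (0.9183, 0.1020, 0.3826).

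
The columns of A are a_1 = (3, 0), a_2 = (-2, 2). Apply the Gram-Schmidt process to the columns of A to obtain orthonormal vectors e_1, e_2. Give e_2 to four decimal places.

a_1 = (3, 0); ‖a_1‖ = 3.0000, so e_1 = (1.0000, 0.0000).
e_1·a_2 = 1.0000·(-2) + 0.0000·2 = -2.0000.
u_2 = a_2 + 2.0000·e_1 = (0.0000, 2.0000).
‖u_2‖ = 2.0000, so e_2 = (0.0000, 1.0000).

e_2 = (0.0000, 1.0000)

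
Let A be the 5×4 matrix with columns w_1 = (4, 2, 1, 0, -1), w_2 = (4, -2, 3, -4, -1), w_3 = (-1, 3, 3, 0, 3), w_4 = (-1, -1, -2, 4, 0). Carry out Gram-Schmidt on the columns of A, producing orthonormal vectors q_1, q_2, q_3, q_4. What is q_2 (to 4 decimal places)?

w_1 = (4, 2, 1, 0, -1); ‖w_1‖ = 4.6904, so q_1 = (0.8528, 0.4264, 0.2132, 0.0000, -0.2132).
q_1·w_2 = 0.8528·4 + 0.4264·(-2) + 0.2132·3 + 0.0000·(-4) + (-0.2132)·(-1) = 3.4112.
u_2 = w_2 − 3.4112·q_1 = (1.0909, -3.4545, 2.2727, -4.0000, -0.2727).
‖u_2‖ = 5.8621, so q_2 = (0.1861, -0.5893, 0.3877, -0.6824, -0.0465).

q_2 = (0.1861, -0.5893, 0.3877, -0.6824, -0.0465)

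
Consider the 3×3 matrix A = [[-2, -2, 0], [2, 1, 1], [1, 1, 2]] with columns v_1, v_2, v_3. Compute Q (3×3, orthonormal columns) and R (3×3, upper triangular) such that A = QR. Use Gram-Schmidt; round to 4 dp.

Q = [[-0.6667, -0.5963, 0.4472], [0.6667, -0.7454, 0.0000], [0.3333, 0.2981, 0.8944]], R = [[3.0000, 2.3333, 1.3333], [0.0000, 0.7454, -0.1491], [0.0000, 0.0000, 1.7889]]

v_1 = (-2, 2, 1); ‖v_1‖ = 3.0000, so e_1 = (-0.6667, 0.6667, 0.3333).
e_1·v_2 = (-0.6667)·(-2) + 0.6667·1 + 0.3333·1 = 2.3333.
u_2 = v_2 − 2.3333·e_1 = (-0.4444, -0.5556, 0.2222).
‖u_2‖ = 0.7454, so e_2 = (-0.5963, -0.7454, 0.2981).
e_1·v_3 = (-0.6667)·0 + 0.6667·1 + 0.3333·2 = 1.3333; e_2·v_3 = (-0.5963)·0 + (-0.7454)·1 + 0.2981·2 = -0.1491.
u_3 = v_3 − 1.3333·e_1 + 0.1491·e_2 = (0.8000, 0.0000, 1.6000).
‖u_3‖ = 1.7889, so e_3 = (0.4472, 0.0000, 0.8944).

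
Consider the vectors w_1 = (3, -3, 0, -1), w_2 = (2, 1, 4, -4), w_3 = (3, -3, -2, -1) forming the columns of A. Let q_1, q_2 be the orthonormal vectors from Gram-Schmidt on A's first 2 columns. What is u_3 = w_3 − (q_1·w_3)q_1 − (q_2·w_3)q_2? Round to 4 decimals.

w_1 = (3, -3, 0, -1); ‖w_1‖ = 4.3589, so q_1 = (0.6882, -0.6882, 0.0000, -0.2294).
q_1·w_2 = 0.6882·2 + (-0.6882)·1 + 0.0000·4 + (-0.2294)·(-4) = 1.6059.
u_2 = w_2 − 1.6059·q_1 = (0.8947, 2.1053, 4.0000, -3.6316).
‖u_2‖ = 5.8669, so q_2 = (0.1525, 0.3588, 0.6818, -0.6190).
q_1·w_3 = 0.6882·3 + (-0.6882)·(-3) + 0.0000·(-2) + (-0.2294)·(-1) = 4.3589; q_2·w_3 = 0.1525·3 + 0.3588·(-3) + 0.6818·(-2) + (-0.6190)·(-1) = -1.3636.
u_3 = w_3 − 4.3589·q_1 + 1.3636·q_2 = (0.2080, 0.4893, -1.0703, -0.8440).

u_3 = (0.2080, 0.4893, -1.0703, -0.8440)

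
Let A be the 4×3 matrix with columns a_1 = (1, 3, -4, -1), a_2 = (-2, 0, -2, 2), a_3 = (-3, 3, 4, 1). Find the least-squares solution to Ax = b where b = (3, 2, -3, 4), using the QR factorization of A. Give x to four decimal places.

e_1 = a_1/‖a_1‖ = (1, 3, -4, -1)/5.1962 = (0.1925, 0.5774, -0.7698, -0.1925).
r_{12} = e_1·a_2 = 0.7698.
u_2 = a_2 − 0.7698·e_1 = (-2.1481, -0.4444, -1.4074, 2.1481).
‖u_2‖ = 3.3775, so e_2 = (-0.6360, -0.1316, -0.4167, 0.6360).
r_{13} = e_1·a_3 = -2.1170; r_{23} = e_2·a_3 = 0.4825.
u_3 = a_3 + 2.1170·e_1 − 0.4825·e_2 = (-2.2857, 4.2857, 2.5714, 0.2857).
‖u_3‖ = 5.5032, so e_3 = (-0.4153, 0.7788, 0.4673, 0.0519).
Qᵀb = (3.2717, 1.6229, -0.8826).
Back-substitute: x_3 = -0.8826/5.5032 = -0.1604.
x_2 = (1.6229 − 0.4825·(-0.1604))/3.3775 = 0.5034.
x_1 = (3.2717 − 0.7698·0.5034 + 2.1170·(-0.1604))/5.1962 = 0.4897.

x = (0.4897, 0.5034, -0.1604)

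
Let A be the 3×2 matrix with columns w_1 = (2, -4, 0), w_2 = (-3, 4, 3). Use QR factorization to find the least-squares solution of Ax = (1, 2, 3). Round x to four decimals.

x = (0.5306, 0.7551)

w_1 = (2, -4, 0); ‖w_1‖ = 4.4721, so q_1 = (0.4472, -0.8944, 0.0000).
q_1·w_2 = 0.4472·(-3) + (-0.8944)·4 + 0.0000·3 = -4.9193.
u_2 = w_2 + 4.9193·q_1 = (-0.8000, -0.4000, 3.0000).
‖u_2‖ = 3.1305, so q_2 = (-0.2556, -0.1278, 0.9583).
Qᵀb = (-1.3416, 2.3638).
Back-substitute: x_2 = 2.3638/3.1305 = 0.7551.
x_1 = (-1.3416 + 4.9193·0.7551)/4.4721 = 0.5306.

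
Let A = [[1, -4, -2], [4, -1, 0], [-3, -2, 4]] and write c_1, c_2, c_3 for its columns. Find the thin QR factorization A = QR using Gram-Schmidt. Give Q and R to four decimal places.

Q = [[0.1961, -0.8592, -0.4725], [0.7845, -0.1516, 0.6014], [-0.5883, -0.4886, 0.6443]], R = [[5.0990, -0.3922, -2.7456], [0.0000, 4.5658, -0.2359], [0.0000, 0.0000, 3.5222]]

c_1 = (1, 4, -3); ‖c_1‖ = 5.0990, so q_1 = (0.1961, 0.7845, -0.5883).
q_1·c_2 = 0.1961·(-4) + 0.7845·(-1) + (-0.5883)·(-2) = -0.3922.
u_2 = c_2 + 0.3922·q_1 = (-3.9231, -0.6923, -2.2308).
‖u_2‖ = 4.5658, so q_2 = (-0.8592, -0.1516, -0.4886).
q_1·c_3 = 0.1961·(-2) + 0.7845·0 + (-0.5883)·4 = -2.7456; q_2·c_3 = (-0.8592)·(-2) + (-0.1516)·0 + (-0.4886)·4 = -0.2359.
u_3 = c_3 + 2.7456·q_1 + 0.2359·q_2 = (-1.6642, 2.1181, 2.2694).
‖u_3‖ = 3.5222, so q_3 = (-0.4725, 0.6014, 0.6443).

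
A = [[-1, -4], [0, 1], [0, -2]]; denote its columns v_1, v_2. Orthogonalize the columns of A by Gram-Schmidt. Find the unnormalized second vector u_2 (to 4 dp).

v_1 = (-1, 0, 0); ‖v_1‖ = 1.0000, so e_1 = (-1.0000, 0.0000, 0.0000).
e_1·v_2 = (-1.0000)·(-4) + 0.0000·1 + 0.0000·(-2) = 4.0000.
u_2 = v_2 − 4.0000·e_1 = (0.0000, 1.0000, -2.0000).

u_2 = (0.0000, 1.0000, -2.0000)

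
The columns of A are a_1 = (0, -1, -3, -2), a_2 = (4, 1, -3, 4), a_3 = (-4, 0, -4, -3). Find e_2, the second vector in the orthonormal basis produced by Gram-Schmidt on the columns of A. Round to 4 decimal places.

e_2 = (0.6172, 0.1543, -0.4629, 0.6172)

a_1 = (0, -1, -3, -2); ‖a_1‖ = 3.7417, so e_1 = (0.0000, -0.2673, -0.8018, -0.5345).
e_1·a_2 = 0.0000·4 + (-0.2673)·1 + (-0.8018)·(-3) + (-0.5345)·4 = 0.0000.
u_2 = a_2 + 0.0000·e_1 = (4.0000, 1.0000, -3.0000, 4.0000).
‖u_2‖ = 6.4807, so e_2 = (0.6172, 0.1543, -0.4629, 0.6172).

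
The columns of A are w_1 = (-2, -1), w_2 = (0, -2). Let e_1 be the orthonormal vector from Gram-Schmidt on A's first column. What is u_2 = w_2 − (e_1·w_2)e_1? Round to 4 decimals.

e_1 = w_1/‖w_1‖ = (-2, -1)/2.2361 = (-0.8944, -0.4472).
r_{12} = e_1·w_2 = 0.8944.
u_2 = w_2 − 0.8944·e_1 = (0.8000, -1.6000).

u_2 = (0.8000, -1.6000)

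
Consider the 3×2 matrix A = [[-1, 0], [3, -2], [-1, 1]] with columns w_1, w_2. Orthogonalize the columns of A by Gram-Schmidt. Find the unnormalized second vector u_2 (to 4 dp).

q_1 = w_1/‖w_1‖ = (-1, 3, -1)/3.3166 = (-0.3015, 0.9045, -0.3015).
r_{12} = q_1·w_2 = -2.1106.
u_2 = w_2 + 2.1106·q_1 = (-0.6364, -0.0909, 0.3636).

u_2 = (-0.6364, -0.0909, 0.3636)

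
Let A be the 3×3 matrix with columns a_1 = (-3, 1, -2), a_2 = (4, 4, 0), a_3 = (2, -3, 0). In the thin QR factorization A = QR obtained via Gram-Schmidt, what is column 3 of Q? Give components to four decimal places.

q_1 = a_1/‖a_1‖ = (-3, 1, -2)/3.7417 = (-0.8018, 0.2673, -0.5345).
r_{12} = q_1·a_2 = -2.1381.
u_2 = a_2 + 2.1381·q_1 = (2.2857, 4.5714, -1.1429).
‖u_2‖ = 5.2372, so q_2 = (0.4364, 0.8729, -0.2182).
r_{13} = q_1·a_3 = -2.4054; r_{23} = q_2·a_3 = -1.7457.
u_3 = a_3 + 2.4054·q_1 + 1.7457·q_2 = (0.8333, -0.8333, -1.6667).
‖u_3‖ = 2.0412, so q_3 = (0.4082, -0.4082, -0.8165).

q_3 = (0.4082, -0.4082, -0.8165)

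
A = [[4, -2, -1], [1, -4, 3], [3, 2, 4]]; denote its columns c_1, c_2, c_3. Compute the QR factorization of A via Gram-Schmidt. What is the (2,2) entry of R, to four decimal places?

e_1 = c_1/‖c_1‖ = (4, 1, 3)/5.0990 = (0.7845, 0.1961, 0.5883).
r_{12} = e_1·c_2 = -1.1767.
u_2 = c_2 + 1.1767·e_1 = (-1.0769, -3.7692, 2.6923).
r_{22} = ‖u_2‖ = 4.7556.

r_{22} = 4.7556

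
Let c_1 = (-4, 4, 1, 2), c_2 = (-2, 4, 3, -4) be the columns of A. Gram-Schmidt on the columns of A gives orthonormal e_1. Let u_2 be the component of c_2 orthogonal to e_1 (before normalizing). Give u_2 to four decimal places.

u_2 = (0.0541, 1.9459, 2.4865, -5.0270)

e_1 = c_1/‖c_1‖ = (-4, 4, 1, 2)/6.0828 = (-0.6576, 0.6576, 0.1644, 0.3288).
r_{12} = e_1·c_2 = 3.1236.
u_2 = c_2 − 3.1236·e_1 = (0.0541, 1.9459, 2.4865, -5.0270).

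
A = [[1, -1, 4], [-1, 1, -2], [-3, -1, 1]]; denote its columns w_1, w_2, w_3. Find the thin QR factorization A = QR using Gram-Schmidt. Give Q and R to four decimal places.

w_1 = (1, -1, -3); ‖w_1‖ = 3.3166, so q_1 = (0.3015, -0.3015, -0.9045).
q_1·w_2 = 0.3015·(-1) + (-0.3015)·1 + (-0.9045)·(-1) = 0.3015.
u_2 = w_2 − 0.3015·q_1 = (-1.0909, 1.0909, -0.7273).
‖u_2‖ = 1.7056, so q_2 = (-0.6396, 0.6396, -0.4264).
q_1·w_3 = 0.3015·4 + (-0.3015)·(-2) + (-0.9045)·1 = 0.9045; q_2·w_3 = (-0.6396)·4 + 0.6396·(-2) + (-0.4264)·1 = -4.2640.
u_3 = w_3 − 0.9045·q_1 + 4.2640·q_2 = (1.0000, 1.0000, 0.0000).
‖u_3‖ = 1.4142, so q_3 = (0.7071, 0.7071, 0.0000).

Q = [[0.3015, -0.6396, 0.7071], [-0.3015, 0.6396, 0.7071], [-0.9045, -0.4264, 0.0000]], R = [[3.3166, 0.3015, 0.9045], [0.0000, 1.7056, -4.2640], [0.0000, 0.0000, 1.4142]]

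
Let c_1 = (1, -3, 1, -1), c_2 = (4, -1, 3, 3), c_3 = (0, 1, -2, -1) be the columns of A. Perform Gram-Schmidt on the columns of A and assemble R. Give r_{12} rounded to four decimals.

r_{12} = 2.0207

c_1 = (1, -3, 1, -1); ‖c_1‖ = 3.4641, so q_1 = (0.2887, -0.8660, 0.2887, -0.2887).
r_{12} = q_1·c_2 = 2.0207.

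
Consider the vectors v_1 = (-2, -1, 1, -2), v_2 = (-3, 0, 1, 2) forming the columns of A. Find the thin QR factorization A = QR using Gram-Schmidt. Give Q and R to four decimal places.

q_1 = v_1/‖v_1‖ = (-2, -1, 1, -2)/3.1623 = (-0.6325, -0.3162, 0.3162, -0.6325).
r_{12} = q_1·v_2 = 0.9487.
u_2 = v_2 − 0.9487·q_1 = (-2.4000, 0.3000, 0.7000, 2.6000).
‖u_2‖ = 3.6194, so q_2 = (-0.6631, 0.0829, 0.1934, 0.7184).

Q = [[-0.6325, -0.6631], [-0.3162, 0.0829], [0.3162, 0.1934], [-0.6325, 0.7184]], R = [[3.1623, 0.9487], [0.0000, 3.6194]]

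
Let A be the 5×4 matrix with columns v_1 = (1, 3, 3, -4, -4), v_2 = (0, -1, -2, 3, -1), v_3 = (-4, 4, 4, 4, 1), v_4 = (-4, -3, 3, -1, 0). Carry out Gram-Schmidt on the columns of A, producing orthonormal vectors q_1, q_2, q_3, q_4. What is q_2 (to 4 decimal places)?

q_2 = (0.1091, 0.0000, -0.3273, 0.5455, -0.7638)

v_1 = (1, 3, 3, -4, -4); ‖v_1‖ = 7.1414, so q_1 = (0.1400, 0.4201, 0.4201, -0.5601, -0.5601).
q_1·v_2 = 0.1400·0 + 0.4201·(-1) + 0.4201·(-2) + (-0.5601)·3 + (-0.5601)·(-1) = -2.3805.
u_2 = v_2 + 2.3805·q_1 = (0.3333, 0.0000, -1.0000, 1.6667, -2.3333).
‖u_2‖ = 3.0551, so q_2 = (0.1091, 0.0000, -0.3273, 0.5455, -0.7638).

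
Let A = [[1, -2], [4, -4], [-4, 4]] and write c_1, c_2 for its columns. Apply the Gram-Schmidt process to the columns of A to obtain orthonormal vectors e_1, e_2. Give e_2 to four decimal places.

e_2 = (-0.9847, 0.1231, -0.1231)

e_1 = c_1/‖c_1‖ = (1, 4, -4)/5.7446 = (0.1741, 0.6963, -0.6963).
r_{12} = e_1·c_2 = -5.9186.
u_2 = c_2 + 5.9186·e_1 = (-0.9697, 0.1212, -0.1212).
‖u_2‖ = 0.9847, so e_2 = (-0.9847, 0.1231, -0.1231).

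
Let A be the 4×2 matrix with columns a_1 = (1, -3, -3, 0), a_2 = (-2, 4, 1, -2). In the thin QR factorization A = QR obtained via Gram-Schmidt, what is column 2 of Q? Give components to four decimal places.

q_2 = (-0.3533, 0.4205, -0.5383, -0.6392)

q_1 = a_1/‖a_1‖ = (1, -3, -3, 0)/4.3589 = (0.2294, -0.6882, -0.6882, 0.0000).
r_{12} = q_1·a_2 = -3.9001.
u_2 = a_2 + 3.9001·q_1 = (-1.1053, 1.3158, -1.6842, -2.0000).
‖u_2‖ = 3.1288, so q_2 = (-0.3533, 0.4205, -0.5383, -0.6392).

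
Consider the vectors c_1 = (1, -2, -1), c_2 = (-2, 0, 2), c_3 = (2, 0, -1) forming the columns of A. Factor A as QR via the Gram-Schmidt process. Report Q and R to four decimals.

Q = [[0.4082, -0.5774, 0.7071], [-0.8165, -0.5774, 0.0000], [-0.4082, 0.5774, 0.7071]], R = [[2.4495, -1.6330, 1.2247], [0.0000, 2.3094, -1.7321], [0.0000, 0.0000, 0.7071]]

c_1 = (1, -2, -1); ‖c_1‖ = 2.4495, so q_1 = (0.4082, -0.8165, -0.4082).
q_1·c_2 = 0.4082·(-2) + (-0.8165)·0 + (-0.4082)·2 = -1.6330.
u_2 = c_2 + 1.6330·q_1 = (-1.3333, -1.3333, 1.3333).
‖u_2‖ = 2.3094, so q_2 = (-0.5774, -0.5774, 0.5774).
q_1·c_3 = 0.4082·2 + (-0.8165)·0 + (-0.4082)·(-1) = 1.2247; q_2·c_3 = (-0.5774)·2 + (-0.5774)·0 + 0.5774·(-1) = -1.7321.
u_3 = c_3 − 1.2247·q_1 + 1.7321·q_2 = (0.5000, 0.0000, 0.5000).
‖u_3‖ = 0.7071, so q_3 = (0.7071, 0.0000, 0.7071).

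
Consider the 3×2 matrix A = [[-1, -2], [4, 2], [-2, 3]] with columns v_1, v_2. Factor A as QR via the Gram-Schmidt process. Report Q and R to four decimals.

v_1 = (-1, 4, -2); ‖v_1‖ = 4.5826, so e_1 = (-0.2182, 0.8729, -0.4364).
e_1·v_2 = (-0.2182)·(-2) + 0.8729·2 + (-0.4364)·3 = 0.8729.
u_2 = v_2 − 0.8729·e_1 = (-1.8095, 1.2381, 3.3810).
‖u_2‖ = 4.0297, so e_2 = (-0.4491, 0.3072, 0.8390).

Q = [[-0.2182, -0.4491], [0.8729, 0.3072], [-0.4364, 0.8390]], R = [[4.5826, 0.8729], [0.0000, 4.0297]]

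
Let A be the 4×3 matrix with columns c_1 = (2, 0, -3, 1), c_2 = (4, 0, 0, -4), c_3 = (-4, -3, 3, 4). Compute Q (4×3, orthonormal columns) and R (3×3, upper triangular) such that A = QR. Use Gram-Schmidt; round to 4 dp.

Q = [[0.5345, 0.6172, 0.2887], [0.0000, 0.0000, -0.8660], [-0.8018, 0.1543, 0.2887], [0.2673, -0.7715, 0.2887]], R = [[3.7417, 1.0690, -3.4744], [0.0000, 5.5549, -5.0920], [0.0000, 0.0000, 3.4641]]

q_1 = c_1/‖c_1‖ = (2, 0, -3, 1)/3.7417 = (0.5345, 0.0000, -0.8018, 0.2673).
r_{12} = q_1·c_2 = 1.0690.
u_2 = c_2 − 1.0690·q_1 = (3.4286, 0.0000, 0.8571, -4.2857).
‖u_2‖ = 5.5549, so q_2 = (0.6172, 0.0000, 0.1543, -0.7715).
r_{13} = q_1·c_3 = -3.4744; r_{23} = q_2·c_3 = -5.0920.
u_3 = c_3 + 3.4744·q_1 + 5.0920·q_2 = (1.0000, -3.0000, 1.0000, 1.0000).
‖u_3‖ = 3.4641, so q_3 = (0.2887, -0.8660, 0.2887, 0.2887).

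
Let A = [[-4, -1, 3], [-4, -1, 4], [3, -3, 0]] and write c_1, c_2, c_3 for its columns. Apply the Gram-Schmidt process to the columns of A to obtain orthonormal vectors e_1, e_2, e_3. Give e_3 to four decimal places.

c_1 = (-4, -4, 3); ‖c_1‖ = 6.4031, so e_1 = (-0.6247, -0.6247, 0.4685).
e_1·c_2 = (-0.6247)·(-1) + (-0.6247)·(-1) + 0.4685·(-3) = -0.1562.
u_2 = c_2 + 0.1562·e_1 = (-1.0976, -1.0976, -2.9268).
‖u_2‖ = 3.3129, so e_2 = (-0.3313, -0.3313, -0.8835).
e_1·c_3 = (-0.6247)·3 + (-0.6247)·4 + 0.4685·0 = -4.3729; e_2·c_3 = (-0.3313)·3 + (-0.3313)·4 + (-0.8835)·0 = -2.3191.
u_3 = c_3 + 4.3729·e_1 + 2.3191·e_2 = (-0.5000, 0.5000, 0.0000).
‖u_3‖ = 0.7071, so e_3 = (-0.7071, 0.7071, 0.0000).

e_3 = (-0.7071, 0.7071, 0.0000)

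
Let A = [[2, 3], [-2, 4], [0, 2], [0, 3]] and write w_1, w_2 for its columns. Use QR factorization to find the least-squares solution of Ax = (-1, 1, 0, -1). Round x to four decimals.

e_1 = w_1/‖w_1‖ = (2, -2, 0, 0)/2.8284 = (0.7071, -0.7071, 0.0000, 0.0000).
r_{12} = e_1·w_2 = -0.7071.
u_2 = w_2 + 0.7071·e_1 = (3.5000, 3.5000, 2.0000, 3.0000).
‖u_2‖ = 6.1237, so e_2 = (0.5715, 0.5715, 0.3266, 0.4899).
Qᵀb = (-1.4142, -0.4899).
Back-substitute: x_2 = -0.4899/6.1237 = -0.0800.
x_1 = (-1.4142 + 0.7071·(-0.0800))/2.8284 = -0.5200.

x = (-0.5200, -0.0800)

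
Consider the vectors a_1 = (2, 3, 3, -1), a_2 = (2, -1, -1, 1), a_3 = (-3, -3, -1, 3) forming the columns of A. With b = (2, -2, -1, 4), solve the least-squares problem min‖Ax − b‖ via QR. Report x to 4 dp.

q_1 = a_1/‖a_1‖ = (2, 3, 3, -1)/4.7958 = (0.4170, 0.6255, 0.6255, -0.2085).
r_{12} = q_1·a_2 = -0.6255.
u_2 = a_2 + 0.6255·q_1 = (2.2609, -0.6087, -0.6087, 0.8696).
‖u_2‖ = 2.5707, so q_2 = (0.8795, -0.2368, -0.2368, 0.3383).
r_{13} = q_1·a_3 = -4.3788; r_{23} = q_2·a_3 = -0.6765.
u_3 = a_3 + 4.3788·q_1 + 0.6765·q_2 = (-0.5789, -0.4211, 1.5789, 2.3158).
‖u_3‖ = 2.8928, so q_3 = (-0.2001, -0.1456, 0.5458, 0.8005).
Qᵀb = (-1.8766, 3.8223, 2.5471).
Back-substitute: x_3 = 2.5471/2.8928 = 0.8805.
x_2 = (3.8223 + 0.6765·0.8805)/2.5707 = 1.7186.
x_1 = (-1.8766 + 0.6255·1.7186 + 4.3788·0.8805)/4.7958 = 0.6368.

x = (0.6368, 1.7186, 0.8805)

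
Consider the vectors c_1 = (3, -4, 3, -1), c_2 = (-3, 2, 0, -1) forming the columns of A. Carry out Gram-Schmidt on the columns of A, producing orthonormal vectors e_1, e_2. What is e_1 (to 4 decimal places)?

e_1 = (0.5071, -0.6761, 0.5071, -0.1690)

c_1 = (3, -4, 3, -1); ‖c_1‖ = 5.9161, so e_1 = (0.5071, -0.6761, 0.5071, -0.1690).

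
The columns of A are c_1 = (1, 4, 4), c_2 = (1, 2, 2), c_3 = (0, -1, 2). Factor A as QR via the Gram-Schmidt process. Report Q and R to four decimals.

e_1 = c_1/‖c_1‖ = (1, 4, 4)/5.7446 = (0.1741, 0.6963, 0.6963).
r_{12} = e_1·c_2 = 2.9593.
u_2 = c_2 − 2.9593·e_1 = (0.4848, -0.0606, -0.0606).
‖u_2‖ = 0.4924, so e_2 = (0.9847, -0.1231, -0.1231).
r_{13} = e_1·c_3 = 0.6963; r_{23} = e_2·c_3 = -0.1231.
u_3 = c_3 − 0.6963·e_1 + 0.1231·e_2 = (0.0000, -1.5000, 1.5000).
‖u_3‖ = 2.1213, so e_3 = (0.0000, -0.7071, 0.7071).

Q = [[0.1741, 0.9847, 0.0000], [0.6963, -0.1231, -0.7071], [0.6963, -0.1231, 0.7071]], R = [[5.7446, 2.9593, 0.6963], [0.0000, 0.4924, -0.1231], [0.0000, 0.0000, 2.1213]]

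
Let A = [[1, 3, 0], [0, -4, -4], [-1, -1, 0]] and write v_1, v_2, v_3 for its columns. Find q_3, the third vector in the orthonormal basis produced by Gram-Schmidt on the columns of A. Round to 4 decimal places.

q_3 = (-0.6667, -0.3333, -0.6667)

v_1 = (1, 0, -1); ‖v_1‖ = 1.4142, so q_1 = (0.7071, 0.0000, -0.7071).
q_1·v_2 = 0.7071·3 + 0.0000·(-4) + (-0.7071)·(-1) = 2.8284.
u_2 = v_2 − 2.8284·q_1 = (1.0000, -4.0000, 1.0000).
‖u_2‖ = 4.2426, so q_2 = (0.2357, -0.9428, 0.2357).
q_1·v_3 = 0.7071·0 + 0.0000·(-4) + (-0.7071)·0 = 0.0000; q_2·v_3 = 0.2357·0 + (-0.9428)·(-4) + 0.2357·0 = 3.7712.
u_3 = v_3 + 0.0000·q_1 − 3.7712·q_2 = (-0.8889, -0.4444, -0.8889).
‖u_3‖ = 1.3333, so q_3 = (-0.6667, -0.3333, -0.6667).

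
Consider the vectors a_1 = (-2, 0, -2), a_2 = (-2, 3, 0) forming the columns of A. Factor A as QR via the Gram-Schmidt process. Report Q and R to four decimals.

a_1 = (-2, 0, -2); ‖a_1‖ = 2.8284, so q_1 = (-0.7071, 0.0000, -0.7071).
q_1·a_2 = (-0.7071)·(-2) + 0.0000·3 + (-0.7071)·0 = 1.4142.
u_2 = a_2 − 1.4142·q_1 = (-1.0000, 3.0000, 1.0000).
‖u_2‖ = 3.3166, so q_2 = (-0.3015, 0.9045, 0.3015).

Q = [[-0.7071, -0.3015], [0.0000, 0.9045], [-0.7071, 0.3015]], R = [[2.8284, 1.4142], [0.0000, 3.3166]]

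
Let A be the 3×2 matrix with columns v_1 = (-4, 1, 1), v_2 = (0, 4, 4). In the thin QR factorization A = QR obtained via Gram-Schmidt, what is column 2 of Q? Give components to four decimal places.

v_1 = (-4, 1, 1); ‖v_1‖ = 4.2426, so e_1 = (-0.9428, 0.2357, 0.2357).
e_1·v_2 = (-0.9428)·0 + 0.2357·4 + 0.2357·4 = 1.8856.
u_2 = v_2 − 1.8856·e_1 = (1.7778, 3.5556, 3.5556).
‖u_2‖ = 5.3333, so e_2 = (0.3333, 0.6667, 0.6667).

e_2 = (0.3333, 0.6667, 0.6667)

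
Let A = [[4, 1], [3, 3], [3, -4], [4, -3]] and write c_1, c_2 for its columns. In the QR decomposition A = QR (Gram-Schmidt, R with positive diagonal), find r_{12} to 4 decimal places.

c_1 = (4, 3, 3, 4); ‖c_1‖ = 7.0711, so q_1 = (0.5657, 0.4243, 0.4243, 0.5657).
r_{12} = q_1·c_2 = -1.5556.

r_{12} = -1.5556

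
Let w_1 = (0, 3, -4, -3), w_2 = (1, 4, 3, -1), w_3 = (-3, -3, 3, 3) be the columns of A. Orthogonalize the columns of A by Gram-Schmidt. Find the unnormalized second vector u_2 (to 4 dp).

w_1 = (0, 3, -4, -3); ‖w_1‖ = 5.8310, so e_1 = (0.0000, 0.5145, -0.6860, -0.5145).
e_1·w_2 = 0.0000·1 + 0.5145·4 + (-0.6860)·3 + (-0.5145)·(-1) = 0.5145.
u_2 = w_2 − 0.5145·e_1 = (1.0000, 3.7353, 3.3529, -0.7353).

u_2 = (1.0000, 3.7353, 3.3529, -0.7353)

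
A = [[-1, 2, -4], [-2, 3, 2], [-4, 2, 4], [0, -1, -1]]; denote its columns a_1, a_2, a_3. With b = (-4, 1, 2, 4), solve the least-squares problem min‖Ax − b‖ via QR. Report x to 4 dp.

x = (-0.9061, -1.2544, 0.4401)

q_1 = a_1/‖a_1‖ = (-1, -2, -4, 0)/4.5826 = (-0.2182, -0.4364, -0.8729, 0.0000).
r_{12} = q_1·a_2 = -3.4915.
u_2 = a_2 + 3.4915·q_1 = (1.2381, 1.4762, -1.0476, -1.0000).
‖u_2‖ = 2.4103, so q_2 = (0.5137, 0.6125, -0.4346, -0.4149).
r_{13} = q_1·a_3 = -3.4915; r_{23} = q_2·a_3 = -2.1535.
u_3 = a_3 + 3.4915·q_1 + 2.1535·q_2 = (-3.6557, 1.7951, 0.0164, -1.8934).
‖u_3‖ = 4.4913, so q_3 = (-0.8140, 0.3997, 0.0037, -0.4216).
Qᵀb = (-1.3093, -3.9711, 1.9765).
Back-substitute: x_3 = 1.9765/4.4913 = 0.4401.
x_2 = (-3.9711 + 2.1535·0.4401)/2.4103 = -1.2544.
x_1 = (-1.3093 + 3.4915·(-1.2544) + 3.4915·0.4401)/4.5826 = -0.9061.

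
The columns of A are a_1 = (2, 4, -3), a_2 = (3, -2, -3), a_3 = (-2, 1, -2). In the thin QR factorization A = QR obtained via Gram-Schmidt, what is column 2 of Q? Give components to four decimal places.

q_2 = (0.5586, -0.6580, -0.5050)

q_1 = a_1/‖a_1‖ = (2, 4, -3)/5.3852 = (0.3714, 0.7428, -0.5571).
r_{12} = q_1·a_2 = 1.2999.
u_2 = a_2 − 1.2999·q_1 = (2.5172, -2.9655, -2.2759).
‖u_2‖ = 4.5067, so q_2 = (0.5586, -0.6580, -0.5050).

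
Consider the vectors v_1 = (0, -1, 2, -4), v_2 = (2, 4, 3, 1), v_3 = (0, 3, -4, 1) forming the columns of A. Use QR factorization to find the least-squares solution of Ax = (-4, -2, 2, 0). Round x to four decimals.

v_1 = (0, -1, 2, -4); ‖v_1‖ = 4.5826, so q_1 = (0.0000, -0.2182, 0.4364, -0.8729).
q_1·v_2 = 0.0000·2 + (-0.2182)·4 + 0.4364·3 + (-0.8729)·1 = -0.4364.
u_2 = v_2 + 0.4364·q_1 = (2.0000, 3.9048, 3.1905, 0.6190).
‖u_2‖ = 5.4598, so q_2 = (0.3663, 0.7152, 0.5844, 0.1134).
q_1·v_3 = 0.0000·0 + (-0.2182)·3 + 0.4364·(-4) + (-0.8729)·1 = -3.2733; q_2·v_3 = 0.3663·0 + 0.7152·3 + 0.5844·(-4) + 0.1134·1 = -0.0785.
u_3 = v_3 + 3.2733·q_1 + 0.0785·q_2 = (0.0288, 2.3419, -2.5256, -1.8482).
‖u_3‖ = 3.9089, so q_3 = (0.0074, 0.5991, -0.6461, -0.4728).
Qᵀb = (1.3093, -1.7269, -2.5198).
Back-substitute: x_3 = -2.5198/3.9089 = -0.6446.
x_2 = (-1.7269 + 0.0785·(-0.6446))/5.4598 = -0.3256.
x_1 = (1.3093 + 0.4364·(-0.3256) + 3.2733·(-0.6446))/4.5826 = -0.2058.

x = (-0.2058, -0.3256, -0.6446)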